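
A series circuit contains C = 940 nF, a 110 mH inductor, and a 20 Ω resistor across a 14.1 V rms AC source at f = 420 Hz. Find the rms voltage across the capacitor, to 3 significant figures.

49.6 V

ω = 2πf = 2639 rad/s
X_L = ωL = 290 Ω
X_C = 1/(ωC) = 403 Ω
Net reactance X = X_L − X_C = -113 Ω
Z = 20.0 − j113 Ω
|Z| = √(20.0² + 113²) = 115 Ω
I = V/|Z| = 123 mA
V_C = I·|Z_C| = 0.123 × 403 = 49.6 V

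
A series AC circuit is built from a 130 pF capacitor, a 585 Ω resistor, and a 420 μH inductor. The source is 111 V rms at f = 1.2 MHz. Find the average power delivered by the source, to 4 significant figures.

1.456 W

ω = 2πf = 7.54e+06 rad/s
X_L = ωL = 3167 Ω
X_C = 1/(ωC) = 1020 Ω
Net reactance X = X_L − X_C = 2147 Ω
Z = 585.0 + j2147 Ω
|Z| = √(585.0² + 2147²) = 2225 Ω
∠Z = arctan(2147/585.0) = 74.76°
I = V/|Z| = 49.89 mA
P = VI cos φ = 111 × 0.04989 × cos(74.76°) = 1.456 W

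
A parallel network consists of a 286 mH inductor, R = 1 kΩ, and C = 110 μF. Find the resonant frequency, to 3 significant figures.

ω₀ = 1/√(LC) = 1/√(0.286 × 0.00011) = 178.3 rad/s
f₀ = ω₀/(2π) = 28.4 Hz

28.4 Hz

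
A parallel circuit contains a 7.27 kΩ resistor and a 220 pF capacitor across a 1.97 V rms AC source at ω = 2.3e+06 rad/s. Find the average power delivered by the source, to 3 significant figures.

534 μW

X_C = 1/(ωC) = 1980 Ω
Parallel: admittances add. Y = 1/R + jωC
Y = (0.000138 + j0.000506) S
|Y| = 0.000524 S → |Z| = 1/|Y| = 1910 Ω, ∠Z = −∠Y = -74.8°
I = V/|Z| = 1.03 mA
P = VI cos φ = 1.97 × 0.00103 × cos(-74.8°) = 534 μW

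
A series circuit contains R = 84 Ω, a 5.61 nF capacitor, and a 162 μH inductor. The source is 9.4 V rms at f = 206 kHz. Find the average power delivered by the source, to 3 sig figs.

607 mW

ω = 2πf = 1.294e+06 rad/s
X_L = ωL = 210 Ω
X_C = 1/(ωC) = 138 Ω
Net reactance X = X_L − X_C = 72.0 Ω
Z = 84.0 + j72.0 Ω
|Z| = √(84.0² + 72.0²) = 111 Ω
∠Z = arctan(72.0/84.0) = 40.6°
I = V/|Z| = 85.0 mA
P = VI cos φ = 9.4 × 0.0850 × cos(40.6°) = 607 mW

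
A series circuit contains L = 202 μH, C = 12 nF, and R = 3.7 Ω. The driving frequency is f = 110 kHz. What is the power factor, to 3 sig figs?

0.191

ω = 2πf = 691200 rad/s
X_L = ωL = 140 Ω
X_C = 1/(ωC) = 121 Ω
Net reactance X = X_L − X_C = 19.0 Ω
Z = 3.70 + j19.0 Ω
|Z| = √(3.70² + 19.0²) = 19.4 Ω
∠Z = arctan(19.0/3.70) = 79.0°
cos φ = cos(79.0°) = 0.191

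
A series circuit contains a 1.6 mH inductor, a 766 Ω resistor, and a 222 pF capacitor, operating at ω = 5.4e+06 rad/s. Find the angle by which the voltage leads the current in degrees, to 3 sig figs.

X_L = ωL = 8640 Ω
X_C = 1/(ωC) = 834 Ω
Net reactance X = X_L − X_C = 7810 Ω
Z = 766 + j7810 Ω
|Z| = √(766² + 7810²) = 7840 Ω
∠Z = arctan(7810/766) = 84.4°

84.4°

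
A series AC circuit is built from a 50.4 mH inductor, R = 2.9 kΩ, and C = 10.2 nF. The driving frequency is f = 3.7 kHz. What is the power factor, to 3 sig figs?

ω = 2πf = 23250 rad/s
X_L = ωL = 1170 Ω
X_C = 1/(ωC) = 4220 Ω
Net reactance X = X_L − X_C = -3050 Ω
Z = 2900 − j3050 Ω
|Z| = √(2900² + 3050²) = 4210 Ω
∠Z = arctan(-3050/2900) = -46.4°
cos φ = cos(-46.4°) = 0.690

0.690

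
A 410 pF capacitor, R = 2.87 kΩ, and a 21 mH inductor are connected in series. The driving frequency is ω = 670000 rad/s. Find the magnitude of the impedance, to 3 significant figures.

10800 Ω

X_L = ωL = 14100 Ω
X_C = 1/(ωC) = 3640 Ω
Net reactance X = X_L − X_C = 10400 Ω
Z = 2870 + j10400 Ω
|Z| = √(2870² + 10400²) = 10800 Ω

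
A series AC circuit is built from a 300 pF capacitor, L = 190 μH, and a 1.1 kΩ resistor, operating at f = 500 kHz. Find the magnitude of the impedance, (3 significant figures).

1190 Ω

ω = 2πf = 3.142e+06 rad/s
X_L = ωL = 597 Ω
X_C = 1/(ωC) = 1060 Ω
Net reactance X = X_L − X_C = -464 Ω
Z = 1100 − j464 Ω
|Z| = √(1100² + 464²) = 1190 Ω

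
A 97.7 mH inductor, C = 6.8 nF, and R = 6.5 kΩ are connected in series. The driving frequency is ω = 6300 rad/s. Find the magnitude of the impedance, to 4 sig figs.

X_L = ωL = 615.5 Ω
X_C = 1/(ωC) = 23340 Ω
Net reactance X = X_L − X_C = -22730 Ω
Z = 6500 − j22730 Ω
|Z| = √(6500² + 22730²) = 23640 Ω

23640 Ω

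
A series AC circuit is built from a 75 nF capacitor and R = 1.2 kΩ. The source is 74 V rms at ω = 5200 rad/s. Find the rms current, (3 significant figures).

X_C = 1/(ωC) = 2560 Ω
Z = 1200 − j2560 Ω
|Z| = √(1200² + 2560²) = 2830 Ω
I = V/|Z| = 74/2830 = 26.1 mA

26.1 mA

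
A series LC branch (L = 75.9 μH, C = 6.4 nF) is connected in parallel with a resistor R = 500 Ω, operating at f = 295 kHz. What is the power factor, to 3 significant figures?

ω = 2πf = 1.854e+06 rad/s
X_L = ωL = 141 Ω
X_C = 1/(ωC) = 84.3 Ω
Branch 1: Z₁ = R = 500 Ω
Branch 2 (series LC): Z₂ = j(X_L − X_C) = j56.4 Ω
Parallel: Z = Z₁Z₂/(Z₁+Z₂), |Z| = 56.0 Ω, ∠Z = 83.6°
cos φ = cos(83.6°) = 0.112

0.112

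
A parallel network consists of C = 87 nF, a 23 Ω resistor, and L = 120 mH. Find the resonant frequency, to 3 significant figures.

ω₀ = 1/√(LC) = 1/√(0.12 × 8.7e-08) = 9787 rad/s
f₀ = ω₀/(2π) = 1.56 kHz

1.56 kHz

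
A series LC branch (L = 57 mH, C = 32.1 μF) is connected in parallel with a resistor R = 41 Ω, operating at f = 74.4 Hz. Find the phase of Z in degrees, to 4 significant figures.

-45.71°

ω = 2πf = 467.5 rad/s
X_L = ωL = 26.65 Ω
X_C = 1/(ωC) = 66.64 Ω
Branch 1: Z₁ = R = 41.00 Ω
Branch 2 (series LC): Z₂ = j(X_L − X_C) = −j40.00 Ω
Parallel: Z = Z₁Z₂/(Z₁+Z₂), |Z| = 28.63 Ω, ∠Z = -45.71°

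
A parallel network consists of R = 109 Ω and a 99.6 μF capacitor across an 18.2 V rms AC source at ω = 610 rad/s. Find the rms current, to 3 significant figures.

X_C = 1/(ωC) = 16.5 Ω
Parallel: admittances add. Y = 1/R + jωC
Y = (0.00917 + j0.0608) S
|Y| = 0.0614 S → |Z| = 1/|Y| = 16.3 Ω, ∠Z = −∠Y = -81.4°
I = V/|Z| = 18.2/16.3 = 1.12 A

1.12 A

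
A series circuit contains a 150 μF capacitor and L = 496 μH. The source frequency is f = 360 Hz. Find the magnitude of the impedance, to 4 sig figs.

1.825 Ω

ω = 2πf = 2262 rad/s
X_L = ωL = 1.122 Ω
X_C = 1/(ωC) = 2.947 Ω
Net reactance X = X_L − X_C = -1.825 Ω
Z = − j1.825 Ω
|Z| = √(0² + 1.825²) = 1.825 Ω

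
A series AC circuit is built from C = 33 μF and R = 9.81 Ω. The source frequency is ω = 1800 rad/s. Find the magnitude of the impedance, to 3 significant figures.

19.5 Ω

X_C = 1/(ωC) = 16.8 Ω
Z = 9.81 − j16.8 Ω
|Z| = √(9.81² + 16.8²) = 19.5 Ω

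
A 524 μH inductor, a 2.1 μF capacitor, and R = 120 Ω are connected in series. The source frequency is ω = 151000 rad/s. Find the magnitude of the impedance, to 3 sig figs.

142 Ω

X_L = ωL = 79.1 Ω
X_C = 1/(ωC) = 3.15 Ω
Net reactance X = X_L − X_C = 76.0 Ω
Z = 120 + j76.0 Ω
|Z| = √(120² + 76.0²) = 142 Ω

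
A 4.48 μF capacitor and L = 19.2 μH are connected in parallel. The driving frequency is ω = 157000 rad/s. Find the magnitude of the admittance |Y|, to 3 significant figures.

372 mS

X_L = ωL = 3.01 Ω
X_C = 1/(ωC) = 1.42 Ω
Parallel: admittances add. Y = 1/(jωL) + jωC
Y = (0 + j0.372) S
|Y| = 0.372 S → |Z| = 1/|Y| = 2.69 Ω, ∠Z = −∠Y = -90.0°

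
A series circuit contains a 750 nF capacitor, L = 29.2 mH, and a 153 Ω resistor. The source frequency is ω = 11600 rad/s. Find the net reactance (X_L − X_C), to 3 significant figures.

X_L = ωL = 339 Ω
X_C = 1/(ωC) = 115 Ω
X = 339 − 115 = 224 Ω

224 Ω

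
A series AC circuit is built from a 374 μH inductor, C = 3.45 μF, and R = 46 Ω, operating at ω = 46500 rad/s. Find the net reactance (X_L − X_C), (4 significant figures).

X_L = ωL = 17.39 Ω
X_C = 1/(ωC) = 6.233 Ω
X = 17.39 − 6.233 = 11.16 Ω

11.16 Ω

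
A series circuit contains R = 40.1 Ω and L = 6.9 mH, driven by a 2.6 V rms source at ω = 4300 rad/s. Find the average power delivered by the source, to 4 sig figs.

108.9 mW

X_L = ωL = 29.67 Ω
Z = 40.10 + j29.67 Ω
|Z| = √(40.10² + 29.67²) = 49.88 Ω
∠Z = arctan(29.67/40.10) = 36.50°
I = V/|Z| = 52.12 mA
P = VI cos φ = 2.6 × 0.05212 × cos(36.50°) = 108.9 mW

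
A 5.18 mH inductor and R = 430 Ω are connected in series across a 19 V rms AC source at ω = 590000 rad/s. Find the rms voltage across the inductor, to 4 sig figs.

18.81 V

X_L = ωL = 3056 Ω
Z = 430.0 + j3056 Ω
|Z| = √(430.0² + 3056²) = 3086 Ω
I = V/|Z| = 6.156 mA
V_L = I·|Z_L| = 0.006156 × 3056 = 18.81 V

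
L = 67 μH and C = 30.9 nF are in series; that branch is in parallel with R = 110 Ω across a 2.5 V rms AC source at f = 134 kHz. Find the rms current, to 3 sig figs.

141 mA

ω = 2πf = 841900 rad/s
X_L = ωL = 56.4 Ω
X_C = 1/(ωC) = 38.4 Ω
Branch 1: Z₁ = R = 110 Ω
Branch 2 (series LC): Z₂ = j(X_L − X_C) = j18.0 Ω
Parallel: Z = Z₁Z₂/(Z₁+Z₂), |Z| = 17.7 Ω, ∠Z = 80.7°
I = V/|Z| = 2.5/17.7 = 141 mA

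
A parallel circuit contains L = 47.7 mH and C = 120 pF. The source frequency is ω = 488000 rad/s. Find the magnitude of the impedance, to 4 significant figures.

64100 Ω

X_L = ωL = 23280 Ω
X_C = 1/(ωC) = 17080 Ω
Parallel: admittances add. Y = 1/(jωL) + jωC
Y = (0 + j1.56e-05) S
|Y| = 1.56e-05 S → |Z| = 1/|Y| = 64100 Ω, ∠Z = −∠Y = -90.00°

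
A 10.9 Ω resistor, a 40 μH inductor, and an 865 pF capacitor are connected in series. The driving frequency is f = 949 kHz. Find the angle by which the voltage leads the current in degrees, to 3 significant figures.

76.3°

ω = 2πf = 5.963e+06 rad/s
X_L = ωL = 239 Ω
X_C = 1/(ωC) = 194 Ω
Net reactance X = X_L − X_C = 44.6 Ω
Z = 10.9 + j44.6 Ω
|Z| = √(10.9² + 44.6²) = 45.9 Ω
∠Z = arctan(44.6/10.9) = 76.3°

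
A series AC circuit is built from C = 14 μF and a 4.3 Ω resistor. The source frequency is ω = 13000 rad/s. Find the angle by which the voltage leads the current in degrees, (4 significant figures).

X_C = 1/(ωC) = 5.495 Ω
Z = 4.300 − j5.495 Ω
|Z| = √(4.300² + 5.495²) = 6.977 Ω
∠Z = arctan(-5.495/4.300) = -51.95°

-51.95°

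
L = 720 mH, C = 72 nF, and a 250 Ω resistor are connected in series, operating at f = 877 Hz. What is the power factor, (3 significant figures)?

0.170

ω = 2πf = 5510 rad/s
X_L = ωL = 3970 Ω
X_C = 1/(ωC) = 2520 Ω
Net reactance X = X_L − X_C = 1450 Ω
Z = 250 + j1450 Ω
|Z| = √(250² + 1450²) = 1470 Ω
∠Z = arctan(1450/250) = 80.2°
cos φ = cos(80.2°) = 0.170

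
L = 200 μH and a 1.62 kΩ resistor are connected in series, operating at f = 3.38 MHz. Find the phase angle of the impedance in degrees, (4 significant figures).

ω = 2πf = 2.124e+07 rad/s
X_L = ωL = 4247 Ω
Z = 1620 + j4247 Ω
|Z| = √(1620² + 4247²) = 4546 Ω
∠Z = arctan(4247/1620) = 69.12°

69.12°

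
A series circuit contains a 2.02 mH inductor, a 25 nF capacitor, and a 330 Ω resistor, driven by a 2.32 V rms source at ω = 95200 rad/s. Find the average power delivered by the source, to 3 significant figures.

11.0 mW

X_L = ωL = 192 Ω
X_C = 1/(ωC) = 420 Ω
Net reactance X = X_L − X_C = -228 Ω
Z = 330 − j228 Ω
|Z| = √(330² + 228²) = 401 Ω
∠Z = arctan(-228/330) = -34.6°
I = V/|Z| = 5.79 mA
P = VI cos φ = 2.32 × 0.00579 × cos(-34.6°) = 11.0 mW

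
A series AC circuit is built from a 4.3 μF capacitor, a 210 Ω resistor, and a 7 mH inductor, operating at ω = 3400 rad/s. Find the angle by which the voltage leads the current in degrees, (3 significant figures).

-12.0°

X_L = ωL = 23.8 Ω
X_C = 1/(ωC) = 68.4 Ω
Net reactance X = X_L − X_C = -44.6 Ω
Z = 210 − j44.6 Ω
|Z| = √(210² + 44.6²) = 215 Ω
∠Z = arctan(-44.6/210) = -12.0°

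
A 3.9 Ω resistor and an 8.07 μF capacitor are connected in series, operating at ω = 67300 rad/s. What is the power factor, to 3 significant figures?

0.904

X_C = 1/(ωC) = 1.84 Ω
Z = 3.90 − j1.84 Ω
|Z| = √(3.90² + 1.84²) = 4.31 Ω
∠Z = arctan(-1.84/3.90) = -25.3°
cos φ = cos(-25.3°) = 0.904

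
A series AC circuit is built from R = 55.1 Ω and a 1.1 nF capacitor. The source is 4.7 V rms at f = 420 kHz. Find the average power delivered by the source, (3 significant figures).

ω = 2πf = 2.639e+06 rad/s
X_C = 1/(ωC) = 344 Ω
Z = 55.1 − j344 Ω
|Z| = √(55.1² + 344²) = 349 Ω
∠Z = arctan(-344/55.1) = -80.9°
I = V/|Z| = 13.5 mA
P = VI cos φ = 4.7 × 0.0135 × cos(-80.9°) = 10.0 mW

10.0 mW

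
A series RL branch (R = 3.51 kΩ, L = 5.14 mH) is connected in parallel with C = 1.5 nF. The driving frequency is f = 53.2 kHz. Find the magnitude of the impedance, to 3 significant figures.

ω = 2πf = 334300 rad/s
X_L = ωL = 1720 Ω
X_C = 1/(ωC) = 1990 Ω
Branch 1 (R+jX_L): Z₁ = 3510 + j1720 Ω, |Z₁| = 3910 Ω
Branch 2 (−jX_C): Z₂ = −j1990 Ω
Parallel: Z = Z₁Z₂/(Z₁+Z₂), |Z| = 2210 Ω, ∠Z = -59.4°

2210 Ω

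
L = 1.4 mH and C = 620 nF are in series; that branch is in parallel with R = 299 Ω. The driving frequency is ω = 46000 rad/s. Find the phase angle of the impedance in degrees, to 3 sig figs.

X_L = ωL = 64.4 Ω
X_C = 1/(ωC) = 35.1 Ω
Branch 1: Z₁ = R = 299 Ω
Branch 2 (series LC): Z₂ = j(X_L − X_C) = j29.3 Ω
Parallel: Z = Z₁Z₂/(Z₁+Z₂), |Z| = 29.2 Ω, ∠Z = 84.4°

84.4°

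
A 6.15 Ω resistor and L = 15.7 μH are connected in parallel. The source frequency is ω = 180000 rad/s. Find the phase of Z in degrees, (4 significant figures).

65.32°

X_L = ωL = 2.826 Ω
Parallel: admittances add. Y = 1/R + 1/(jωL)
Y = (0.1626 − j0.3539) S
|Y| = 0.3894 S → |Z| = 1/|Y| = 2.568 Ω, ∠Z = −∠Y = 65.32°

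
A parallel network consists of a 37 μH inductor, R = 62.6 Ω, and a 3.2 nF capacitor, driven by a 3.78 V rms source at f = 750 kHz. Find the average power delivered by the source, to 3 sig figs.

228 mW

ω = 2πf = 4.712e+06 rad/s
X_L = ωL = 174 Ω
X_C = 1/(ωC) = 66.3 Ω
Parallel: admittances add. Y = 1/R + 1/(jωL) + jωC
Y = (0.0160 + j0.00934) S
|Y| = 0.0185 S → |Z| = 1/|Y| = 54.0 Ω, ∠Z = −∠Y = -30.3°
I = V/|Z| = 70.0 mA
P = VI cos φ = 3.78 × 0.0700 × cos(-30.3°) = 228 mW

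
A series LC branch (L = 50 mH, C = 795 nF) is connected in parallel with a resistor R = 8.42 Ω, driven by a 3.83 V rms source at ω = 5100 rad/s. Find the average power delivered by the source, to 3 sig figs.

1.74 W

X_L = ωL = 255 Ω
X_C = 1/(ωC) = 247 Ω
Branch 1: Z₁ = R = 8.42 Ω
Branch 2 (series LC): Z₂ = j(X_L − X_C) = j8.36 Ω
Parallel: Z = Z₁Z₂/(Z₁+Z₂), |Z| = 5.93 Ω, ∠Z = 45.2°
I = V/|Z| = 646 mA
P = VI cos φ = 3.83 × 0.646 × cos(45.2°) = 1.74 W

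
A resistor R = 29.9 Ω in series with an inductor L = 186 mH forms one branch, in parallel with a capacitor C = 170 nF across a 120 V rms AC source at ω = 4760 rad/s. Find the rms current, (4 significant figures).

38.55 mA

X_L = ωL = 885.4 Ω
X_C = 1/(ωC) = 1236 Ω
Branch 1 (R+jX_L): Z₁ = 29.90 + j885.4 Ω, |Z₁| = 885.9 Ω
Branch 2 (−jX_C): Z₂ = −j1236 Ω
Parallel: Z = Z₁Z₂/(Z₁+Z₂), |Z| = 3113 Ω, ∠Z = 83.19°
I = V/|Z| = 120/3113 = 38.55 mA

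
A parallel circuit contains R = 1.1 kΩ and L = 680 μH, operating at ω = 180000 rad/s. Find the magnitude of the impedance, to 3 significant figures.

122 Ω

X_L = ωL = 122 Ω
Parallel: admittances add. Y = 1/R + 1/(jωL)
Y = (0.000909 − j0.00817) S
|Y| = 0.00822 S → |Z| = 1/|Y| = 122 Ω, ∠Z = −∠Y = 83.7°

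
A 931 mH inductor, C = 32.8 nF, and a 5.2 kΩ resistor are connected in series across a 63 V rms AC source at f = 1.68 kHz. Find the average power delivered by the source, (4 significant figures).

274.5 mW

ω = 2πf = 10560 rad/s
X_L = ωL = 9827 Ω
X_C = 1/(ωC) = 2888 Ω
Net reactance X = X_L − X_C = 6939 Ω
Z = 5200 + j6939 Ω
|Z| = √(5200² + 6939²) = 8671 Ω
∠Z = arctan(6939/5200) = 53.15°
I = V/|Z| = 7.265 mA
P = VI cos φ = 63 × 0.007265 × cos(53.15°) = 274.5 mW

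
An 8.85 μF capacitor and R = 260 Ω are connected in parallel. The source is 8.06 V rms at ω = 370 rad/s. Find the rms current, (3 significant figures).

X_C = 1/(ωC) = 305 Ω
Parallel: admittances add. Y = 1/R + jωC
Y = (0.00385 + j0.00327) S
|Y| = 0.00505 S → |Z| = 1/|Y| = 198 Ω, ∠Z = −∠Y = -40.4°
I = V/|Z| = 8.06/198 = 40.7 mA

40.7 mA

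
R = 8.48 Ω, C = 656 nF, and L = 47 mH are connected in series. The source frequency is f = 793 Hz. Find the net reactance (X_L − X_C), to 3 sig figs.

ω = 2πf = 4983 rad/s
X_L = ωL = 234 Ω
X_C = 1/(ωC) = 306 Ω
X = 234 − 306 = -71.8 Ω

-71.8 Ω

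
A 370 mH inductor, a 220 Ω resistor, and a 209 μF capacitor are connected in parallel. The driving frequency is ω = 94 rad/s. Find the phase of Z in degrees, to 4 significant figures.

63.47°

X_L = ωL = 34.78 Ω
X_C = 1/(ωC) = 50.90 Ω
Parallel: admittances add. Y = 1/R + 1/(jωL) + jωC
Y = (0.004545 − j0.009106) S
|Y| = 0.01018 S → |Z| = 1/|Y| = 98.26 Ω, ∠Z = −∠Y = 63.47°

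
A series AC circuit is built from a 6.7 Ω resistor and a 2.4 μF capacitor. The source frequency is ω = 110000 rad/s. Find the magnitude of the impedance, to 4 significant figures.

X_C = 1/(ωC) = 3.788 Ω
Z = 6.700 − j3.788 Ω
|Z| = √(6.700² + 3.788²) = 7.697 Ω

7.697 Ω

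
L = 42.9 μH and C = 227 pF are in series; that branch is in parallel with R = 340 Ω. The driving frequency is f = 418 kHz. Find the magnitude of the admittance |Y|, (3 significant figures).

ω = 2πf = 2.626e+06 rad/s
X_L = ωL = 113 Ω
X_C = 1/(ωC) = 1680 Ω
Branch 1: Z₁ = R = 340 Ω
Branch 2 (series LC): Z₂ = j(X_L − X_C) = −j1560 Ω
Parallel: Z = Z₁Z₂/(Z₁+Z₂), |Z| = 332 Ω, ∠Z = -12.3°
|Y| = 1/|Z| = 3.01 mS

3.01 mS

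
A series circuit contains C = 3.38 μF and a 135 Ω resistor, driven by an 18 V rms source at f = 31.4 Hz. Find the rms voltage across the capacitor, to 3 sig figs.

ω = 2πf = 197.3 rad/s
X_C = 1/(ωC) = 1500 Ω
Z = 135 − j1500 Ω
|Z| = √(135² + 1500²) = 1510 Ω
I = V/|Z| = 12.0 mA
V_C = I·|Z_C| = 0.0120 × 1500 = 17.9 V

17.9 V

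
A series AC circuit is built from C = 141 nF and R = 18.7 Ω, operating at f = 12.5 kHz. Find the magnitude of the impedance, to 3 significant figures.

92.2 Ω

ω = 2πf = 78540 rad/s
X_C = 1/(ωC) = 90.3 Ω
Z = 18.7 − j90.3 Ω
|Z| = √(18.7² + 90.3²) = 92.2 Ω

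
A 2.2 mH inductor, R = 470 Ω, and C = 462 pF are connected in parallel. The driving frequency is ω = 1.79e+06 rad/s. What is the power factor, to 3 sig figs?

X_L = ωL = 3940 Ω
X_C = 1/(ωC) = 1210 Ω
Parallel: admittances add. Y = 1/R + 1/(jωL) + jωC
Y = (0.00213 + j0.000573) S
|Y| = 0.00220 S → |Z| = 1/|Y| = 454 Ω, ∠Z = −∠Y = -15.1°
cos φ = cos(-15.1°) = 0.966

0.966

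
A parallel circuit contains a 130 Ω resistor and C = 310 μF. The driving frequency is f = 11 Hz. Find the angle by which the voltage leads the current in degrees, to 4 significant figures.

ω = 2πf = 69.12 rad/s
X_C = 1/(ωC) = 46.67 Ω
Parallel: admittances add. Y = 1/R + jωC
Y = (0.007692 + j0.02143) S
|Y| = 0.02276 S → |Z| = 1/|Y| = 43.93 Ω, ∠Z = −∠Y = -70.25°

-70.25°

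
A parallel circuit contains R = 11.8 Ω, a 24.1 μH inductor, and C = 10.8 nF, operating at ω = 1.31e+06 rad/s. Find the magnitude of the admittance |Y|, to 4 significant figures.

86.54 mS

X_L = ωL = 31.57 Ω
X_C = 1/(ωC) = 70.68 Ω
Parallel: admittances add. Y = 1/R + 1/(jωL) + jωC
Y = (0.08475 − j0.01753) S
|Y| = 0.08654 S → |Z| = 1/|Y| = 11.56 Ω, ∠Z = −∠Y = 11.68°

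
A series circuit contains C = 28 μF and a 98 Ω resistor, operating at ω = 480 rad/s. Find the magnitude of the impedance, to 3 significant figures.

123 Ω

X_C = 1/(ωC) = 74.4 Ω
Z = 98.0 − j74.4 Ω
|Z| = √(98.0² + 74.4²) = 123 Ω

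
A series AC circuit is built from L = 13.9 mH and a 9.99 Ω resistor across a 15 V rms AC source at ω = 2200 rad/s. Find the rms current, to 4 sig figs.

466.3 mA

X_L = ωL = 30.58 Ω
Z = 9.990 + j30.58 Ω
|Z| = √(9.990² + 30.58²) = 32.17 Ω
I = V/|Z| = 15/32.17 = 466.3 mA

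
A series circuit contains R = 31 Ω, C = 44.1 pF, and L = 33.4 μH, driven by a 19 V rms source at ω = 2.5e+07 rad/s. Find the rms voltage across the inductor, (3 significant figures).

X_L = ωL = 835 Ω
X_C = 1/(ωC) = 907 Ω
Net reactance X = X_L − X_C = -72.0 Ω
Z = 31.0 − j72.0 Ω
|Z| = √(31.0² + 72.0²) = 78.4 Ω
I = V/|Z| = 242 mA
V_L = I·|Z_L| = 0.242 × 835 = 202 V

202 V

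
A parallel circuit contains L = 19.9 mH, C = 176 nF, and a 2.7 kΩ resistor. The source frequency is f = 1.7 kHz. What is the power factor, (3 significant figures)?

ω = 2πf = 10680 rad/s
X_L = ωL = 213 Ω
X_C = 1/(ωC) = 532 Ω
Parallel: admittances add. Y = 1/R + 1/(jωL) + jωC
Y = (0.000370 − j0.00282) S
|Y| = 0.00285 S → |Z| = 1/|Y| = 351 Ω, ∠Z = −∠Y = 82.5°
cos φ = cos(82.5°) = 0.130

0.130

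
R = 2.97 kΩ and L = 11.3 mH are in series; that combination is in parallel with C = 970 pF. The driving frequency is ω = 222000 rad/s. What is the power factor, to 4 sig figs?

X_L = ωL = 2509 Ω
X_C = 1/(ωC) = 4644 Ω
Branch 1 (R+jX_L): Z₁ = 2970 + j2509 Ω, |Z₁| = 3888 Ω
Branch 2 (−jX_C): Z₂ = −j4644 Ω
Parallel: Z = Z₁Z₂/(Z₁+Z₂), |Z| = 4936 Ω, ∠Z = -14.10°
cos φ = cos(-14.10°) = 0.9699

0.9699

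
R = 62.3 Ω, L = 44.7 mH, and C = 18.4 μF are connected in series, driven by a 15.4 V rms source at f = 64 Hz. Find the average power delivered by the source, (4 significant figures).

ω = 2πf = 402.1 rad/s
X_L = ωL = 17.97 Ω
X_C = 1/(ωC) = 135.2 Ω
Net reactance X = X_L − X_C = -117.2 Ω
Z = 62.30 − j117.2 Ω
|Z| = √(62.30² + 117.2²) = 132.7 Ω
∠Z = arctan(-117.2/62.30) = -62.00°
I = V/|Z| = 116.0 mA
P = VI cos φ = 15.4 × 0.1160 × cos(-62.00°) = 838.9 mW

838.9 mW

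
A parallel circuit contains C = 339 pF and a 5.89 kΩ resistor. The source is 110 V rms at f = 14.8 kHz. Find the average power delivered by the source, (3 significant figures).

2.05 W

ω = 2πf = 92990 rad/s
X_C = 1/(ωC) = 31700 Ω
Parallel: admittances add. Y = 1/R + jωC
Y = (0.000170 + j3.15e-05) S
|Y| = 0.000173 S → |Z| = 1/|Y| = 5790 Ω, ∠Z = −∠Y = -10.5°
I = V/|Z| = 19.0 mA
P = VI cos φ = 110 × 0.0190 × cos(-10.5°) = 2.05 W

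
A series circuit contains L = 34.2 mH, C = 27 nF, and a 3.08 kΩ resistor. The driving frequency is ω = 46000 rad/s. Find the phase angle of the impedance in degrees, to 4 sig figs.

14.00°

X_L = ωL = 1573 Ω
X_C = 1/(ωC) = 805.2 Ω
Net reactance X = X_L − X_C = 768.0 Ω
Z = 3080 + j768.0 Ω
|Z| = √(3080² + 768.0²) = 3174 Ω
∠Z = arctan(768.0/3080) = 14.00°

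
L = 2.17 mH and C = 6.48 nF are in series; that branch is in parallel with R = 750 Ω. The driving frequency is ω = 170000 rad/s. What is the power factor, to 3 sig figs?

0.583

X_L = ωL = 369 Ω
X_C = 1/(ωC) = 908 Ω
Branch 1: Z₁ = R = 750 Ω
Branch 2 (series LC): Z₂ = j(X_L − X_C) = −j539 Ω
Parallel: Z = Z₁Z₂/(Z₁+Z₂), |Z| = 438 Ω, ∠Z = -54.3°
cos φ = cos(-54.3°) = 0.583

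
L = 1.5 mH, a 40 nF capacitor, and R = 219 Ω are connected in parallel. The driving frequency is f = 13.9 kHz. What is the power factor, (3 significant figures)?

0.741

ω = 2πf = 87340 rad/s
X_L = ωL = 131 Ω
X_C = 1/(ωC) = 286 Ω
Parallel: admittances add. Y = 1/R + 1/(jωL) + jωC
Y = (0.00457 − j0.00414) S
|Y| = 0.00616 S → |Z| = 1/|Y| = 162 Ω, ∠Z = −∠Y = 42.2°
cos φ = cos(42.2°) = 0.741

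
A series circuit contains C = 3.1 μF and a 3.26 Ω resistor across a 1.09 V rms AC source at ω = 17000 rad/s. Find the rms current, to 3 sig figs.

56.6 mA

X_C = 1/(ωC) = 19.0 Ω
Z = 3.26 − j19.0 Ω
|Z| = √(3.26² + 19.0²) = 19.3 Ω
I = V/|Z| = 1.09/19.3 = 56.6 mA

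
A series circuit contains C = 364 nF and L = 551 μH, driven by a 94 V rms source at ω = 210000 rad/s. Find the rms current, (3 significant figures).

X_L = ωL = 116 Ω
X_C = 1/(ωC) = 13.1 Ω
Net reactance X = X_L − X_C = 103 Ω
Z = j103 Ω
|Z| = √(0² + 103²) = 103 Ω
I = V/|Z| = 94/103 = 916 mA

916 mA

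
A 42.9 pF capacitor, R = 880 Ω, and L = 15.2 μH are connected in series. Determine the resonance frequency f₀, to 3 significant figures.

ω₀ = 1/√(LC) = 1/√(1.52e-05 × 4.29e-11) = 3.916e+07 rad/s
f₀ = ω₀/(2π) = 6.23 MHz

6.23 MHz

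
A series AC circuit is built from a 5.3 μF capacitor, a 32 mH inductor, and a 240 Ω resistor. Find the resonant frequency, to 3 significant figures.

ω₀ = 1/√(LC) = 1/√(0.032 × 5.3e-06) = 2428 rad/s
f₀ = ω₀/(2π) = 386 Hz

386 Hz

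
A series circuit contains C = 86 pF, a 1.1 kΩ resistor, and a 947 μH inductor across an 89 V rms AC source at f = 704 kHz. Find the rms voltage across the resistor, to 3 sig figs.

ω = 2πf = 4.423e+06 rad/s
X_L = ωL = 4190 Ω
X_C = 1/(ωC) = 2630 Ω
Net reactance X = X_L − X_C = 1560 Ω
Z = 1100 + j1560 Ω
|Z| = √(1100² + 1560²) = 1910 Ω
I = V/|Z| = 46.6 mA
V_R = I·|Z_R| = 0.0466 × 1100 = 51.3 V

51.3 V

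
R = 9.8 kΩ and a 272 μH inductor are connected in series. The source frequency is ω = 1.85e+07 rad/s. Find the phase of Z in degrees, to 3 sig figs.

27.2°

X_L = ωL = 5030 Ω
Z = 9800 + j5030 Ω
|Z| = √(9800² + 5030²) = 11000 Ω
∠Z = arctan(5030/9800) = 27.2°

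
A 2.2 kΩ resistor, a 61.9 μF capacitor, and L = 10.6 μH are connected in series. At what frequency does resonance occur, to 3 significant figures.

6.21 kHz

ω₀ = 1/√(LC) = 1/√(1.06e-05 × 6.19e-05) = 39040 rad/s
f₀ = ω₀/(2π) = 6.21 kHz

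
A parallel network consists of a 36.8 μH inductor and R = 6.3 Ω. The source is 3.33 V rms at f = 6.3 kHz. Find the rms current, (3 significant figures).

2.35 A

ω = 2πf = 39580 rad/s
X_L = ωL = 1.46 Ω
Parallel: admittances add. Y = 1/R + 1/(jωL)
Y = (0.159 − j0.686) S
|Y| = 0.705 S → |Z| = 1/|Y| = 1.42 Ω, ∠Z = −∠Y = 77.0°
I = V/|Z| = 3.33/1.42 = 2.35 A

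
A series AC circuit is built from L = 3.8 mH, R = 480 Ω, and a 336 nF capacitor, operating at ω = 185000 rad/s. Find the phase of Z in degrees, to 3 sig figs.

55.1°

X_L = ωL = 703 Ω
X_C = 1/(ωC) = 16.1 Ω
Net reactance X = X_L − X_C = 687 Ω
Z = 480 + j687 Ω
|Z| = √(480² + 687²) = 838 Ω
∠Z = arctan(687/480) = 55.1°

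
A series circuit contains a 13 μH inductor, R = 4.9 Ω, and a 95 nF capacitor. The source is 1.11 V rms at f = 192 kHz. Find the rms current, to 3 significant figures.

130 mA

ω = 2πf = 1.206e+06 rad/s
X_L = ωL = 15.7 Ω
X_C = 1/(ωC) = 8.73 Ω
Net reactance X = X_L − X_C = 6.96 Ω
Z = 4.90 + j6.96 Ω
|Z| = √(4.90² + 6.96²) = 8.51 Ω
I = V/|Z| = 1.11/8.51 = 130 mA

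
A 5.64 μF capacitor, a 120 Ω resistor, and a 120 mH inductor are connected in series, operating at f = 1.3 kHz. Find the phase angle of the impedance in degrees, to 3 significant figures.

82.9°

ω = 2πf = 8168 rad/s
X_L = ωL = 980 Ω
X_C = 1/(ωC) = 21.7 Ω
Net reactance X = X_L − X_C = 958 Ω
Z = 120 + j958 Ω
|Z| = √(120² + 958²) = 966 Ω
∠Z = arctan(958/120) = 82.9°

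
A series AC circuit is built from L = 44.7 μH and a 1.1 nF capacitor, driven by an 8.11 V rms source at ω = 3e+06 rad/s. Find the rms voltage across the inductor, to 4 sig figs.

X_L = ωL = 134.1 Ω
X_C = 1/(ωC) = 303.0 Ω
Net reactance X = X_L − X_C = -168.9 Ω
Z = − j168.9 Ω
|Z| = √(0² + 168.9²) = 168.9 Ω
I = V/|Z| = 48.01 mA
V_L = I·|Z_L| = 0.04801 × 134.1 = 6.438 V

6.438 V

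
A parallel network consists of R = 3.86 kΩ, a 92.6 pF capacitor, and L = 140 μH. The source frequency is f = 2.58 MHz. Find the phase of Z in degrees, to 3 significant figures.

-76.3°

ω = 2πf = 1.621e+07 rad/s
X_L = ωL = 2270 Ω
X_C = 1/(ωC) = 666 Ω
Parallel: admittances add. Y = 1/R + 1/(jωL) + jωC
Y = (0.000259 + j0.00106) S
|Y| = 0.00109 S → |Z| = 1/|Y| = 916 Ω, ∠Z = −∠Y = -76.3°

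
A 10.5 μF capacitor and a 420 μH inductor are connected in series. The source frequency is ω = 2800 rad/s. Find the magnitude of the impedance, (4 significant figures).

X_L = ωL = 1.176 Ω
X_C = 1/(ωC) = 34.01 Ω
Net reactance X = X_L − X_C = -32.84 Ω
Z = − j32.84 Ω
|Z| = √(0² + 32.84²) = 32.84 Ω

32.84 Ω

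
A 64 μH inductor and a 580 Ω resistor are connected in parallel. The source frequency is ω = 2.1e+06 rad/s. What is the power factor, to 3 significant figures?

X_L = ωL = 134 Ω
Parallel: admittances add. Y = 1/R + 1/(jωL)
Y = (0.00172 − j0.00744) S
|Y| = 0.00764 S → |Z| = 1/|Y| = 131 Ω, ∠Z = −∠Y = 77.0°
cos φ = cos(77.0°) = 0.226

0.226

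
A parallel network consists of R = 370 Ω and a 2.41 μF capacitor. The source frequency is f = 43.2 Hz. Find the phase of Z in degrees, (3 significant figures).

-13.6°

ω = 2πf = 271.4 rad/s
X_C = 1/(ωC) = 1530 Ω
Parallel: admittances add. Y = 1/R + jωC
Y = (0.00270 + j0.000654) S
|Y| = 0.00278 S → |Z| = 1/|Y| = 360 Ω, ∠Z = −∠Y = -13.6°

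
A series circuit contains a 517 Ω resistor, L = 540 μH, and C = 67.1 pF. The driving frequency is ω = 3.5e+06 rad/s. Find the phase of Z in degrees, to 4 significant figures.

-77.68°

X_L = ωL = 1890 Ω
X_C = 1/(ωC) = 4258 Ω
Net reactance X = X_L − X_C = -2368 Ω
Z = 517.0 − j2368 Ω
|Z| = √(517.0² + 2368²) = 2424 Ω
∠Z = arctan(-2368/517.0) = -77.68°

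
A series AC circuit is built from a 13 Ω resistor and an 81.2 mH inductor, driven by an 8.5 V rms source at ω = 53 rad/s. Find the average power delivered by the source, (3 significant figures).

X_L = ωL = 4.30 Ω
Z = 13.0 + j4.30 Ω
|Z| = √(13.0² + 4.30²) = 13.7 Ω
∠Z = arctan(4.30/13.0) = 18.3°
I = V/|Z| = 621 mA
P = VI cos φ = 8.5 × 0.621 × cos(18.3°) = 5.01 W

5.01 W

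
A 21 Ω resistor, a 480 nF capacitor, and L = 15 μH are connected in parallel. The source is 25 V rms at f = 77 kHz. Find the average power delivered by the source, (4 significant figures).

ω = 2πf = 483800 rad/s
X_L = ωL = 7.257 Ω
X_C = 1/(ωC) = 4.306 Ω
Parallel: admittances add. Y = 1/R + 1/(jωL) + jωC
Y = (0.04762 + j0.09443) S
|Y| = 0.1058 S → |Z| = 1/|Y| = 9.456 Ω, ∠Z = −∠Y = -63.24°
I = V/|Z| = 2.644 A
P = VI cos φ = 25 × 2.644 × cos(-63.24°) = 29.76 W

29.76 W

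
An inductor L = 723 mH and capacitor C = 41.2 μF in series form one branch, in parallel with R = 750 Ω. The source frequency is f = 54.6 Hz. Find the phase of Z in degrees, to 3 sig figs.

ω = 2πf = 343.1 rad/s
X_L = ωL = 248 Ω
X_C = 1/(ωC) = 70.8 Ω
Branch 1: Z₁ = R = 750 Ω
Branch 2 (series LC): Z₂ = j(X_L − X_C) = j177 Ω
Parallel: Z = Z₁Z₂/(Z₁+Z₂), |Z| = 173 Ω, ∠Z = 76.7°

76.7°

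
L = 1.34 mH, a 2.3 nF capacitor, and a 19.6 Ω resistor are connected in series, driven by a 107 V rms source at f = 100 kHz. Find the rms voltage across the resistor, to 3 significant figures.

13.9 V

ω = 2πf = 628300 rad/s
X_L = ωL = 842 Ω
X_C = 1/(ωC) = 692 Ω
Net reactance X = X_L − X_C = 150 Ω
Z = 19.6 + j150 Ω
|Z| = √(19.6² + 150²) = 151 Ω
I = V/|Z| = 707 mA
V_R = I·|Z_R| = 0.707 × 19.6 = 13.9 V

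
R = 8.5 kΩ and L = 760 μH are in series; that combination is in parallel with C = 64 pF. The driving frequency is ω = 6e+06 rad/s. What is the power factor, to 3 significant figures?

0.263

X_L = ωL = 4560 Ω
X_C = 1/(ωC) = 2600 Ω
Branch 1 (R+jX_L): Z₁ = 8500 + j4560 Ω, |Z₁| = 9650 Ω
Branch 2 (−jX_C): Z₂ = −j2600 Ω
Parallel: Z = Z₁Z₂/(Z₁+Z₂), |Z| = 2880 Ω, ∠Z = -74.7°
cos φ = cos(-74.7°) = 0.263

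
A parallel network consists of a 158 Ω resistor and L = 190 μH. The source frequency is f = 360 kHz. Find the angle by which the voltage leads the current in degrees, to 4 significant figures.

20.19°

ω = 2πf = 2.262e+06 rad/s
X_L = ωL = 429.8 Ω
Parallel: admittances add. Y = 1/R + 1/(jωL)
Y = (0.006329 − j0.002327) S
|Y| = 0.006743 S → |Z| = 1/|Y| = 148.3 Ω, ∠Z = −∠Y = 20.19°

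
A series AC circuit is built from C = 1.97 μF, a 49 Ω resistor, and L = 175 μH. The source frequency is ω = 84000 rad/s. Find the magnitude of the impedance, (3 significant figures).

49.8 Ω

X_L = ωL = 14.7 Ω
X_C = 1/(ωC) = 6.04 Ω
Net reactance X = X_L − X_C = 8.66 Ω
Z = 49.0 + j8.66 Ω
|Z| = √(49.0² + 8.66²) = 49.8 Ω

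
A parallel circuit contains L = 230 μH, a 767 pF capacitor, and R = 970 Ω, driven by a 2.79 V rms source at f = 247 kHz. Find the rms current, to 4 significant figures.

ω = 2πf = 1.552e+06 rad/s
X_L = ωL = 356.9 Ω
X_C = 1/(ωC) = 840.1 Ω
Parallel: admittances add. Y = 1/R + 1/(jωL) + jωC
Y = (0.001031 − j0.001611) S
|Y| = 0.001913 S → |Z| = 1/|Y| = 522.8 Ω, ∠Z = −∠Y = 57.39°
I = V/|Z| = 2.79/522.8 = 5.337 mA

5.337 mA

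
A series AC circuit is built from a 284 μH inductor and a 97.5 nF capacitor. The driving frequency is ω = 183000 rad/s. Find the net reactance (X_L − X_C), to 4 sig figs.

X_L = ωL = 51.97 Ω
X_C = 1/(ωC) = 56.05 Ω
X = 51.97 − 56.05 = -4.074 Ω

-4.074 Ω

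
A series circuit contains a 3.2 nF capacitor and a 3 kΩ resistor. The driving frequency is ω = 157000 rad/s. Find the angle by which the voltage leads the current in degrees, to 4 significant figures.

-33.56°

X_C = 1/(ωC) = 1990 Ω
Z = 3000 − j1990 Ω
|Z| = √(3000² + 1990²) = 3600 Ω
∠Z = arctan(-1990/3000) = -33.56°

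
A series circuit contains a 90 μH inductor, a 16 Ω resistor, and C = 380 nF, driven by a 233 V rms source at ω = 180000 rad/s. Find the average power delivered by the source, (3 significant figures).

3.36 kW

X_L = ωL = 16.2 Ω
X_C = 1/(ωC) = 14.6 Ω
Net reactance X = X_L − X_C = 1.58 Ω
Z = 16.0 + j1.58 Ω
|Z| = √(16.0² + 1.58²) = 16.1 Ω
∠Z = arctan(1.58/16.0) = 5.64°
I = V/|Z| = 14.5 A
P = VI cos φ = 233 × 14.5 × cos(5.64°) = 3.36 kW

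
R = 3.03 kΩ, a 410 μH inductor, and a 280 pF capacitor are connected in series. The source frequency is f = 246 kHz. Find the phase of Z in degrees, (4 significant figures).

ω = 2πf = 1.546e+06 rad/s
X_L = ωL = 633.7 Ω
X_C = 1/(ωC) = 2311 Ω
Net reactance X = X_L − X_C = -1677 Ω
Z = 3030 − j1677 Ω
|Z| = √(3030² + 1677²) = 3463 Ω
∠Z = arctan(-1677/3030) = -28.96°

-28.96°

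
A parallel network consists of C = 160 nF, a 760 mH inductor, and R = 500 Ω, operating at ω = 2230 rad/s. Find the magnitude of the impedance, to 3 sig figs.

497 Ω

X_L = ωL = 1690 Ω
X_C = 1/(ωC) = 2800 Ω
Parallel: admittances add. Y = 1/R + 1/(jωL) + jωC
Y = (0.00200 − j0.000233) S
|Y| = 0.00201 S → |Z| = 1/|Y| = 497 Ω, ∠Z = −∠Y = 6.65°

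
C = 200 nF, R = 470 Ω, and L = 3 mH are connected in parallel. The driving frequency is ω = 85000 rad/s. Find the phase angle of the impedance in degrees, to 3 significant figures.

-80.8°

X_L = ωL = 255 Ω
X_C = 1/(ωC) = 58.8 Ω
Parallel: admittances add. Y = 1/R + 1/(jωL) + jωC
Y = (0.00213 + j0.0131) S
|Y| = 0.0133 S → |Z| = 1/|Y| = 75.5 Ω, ∠Z = −∠Y = -80.8°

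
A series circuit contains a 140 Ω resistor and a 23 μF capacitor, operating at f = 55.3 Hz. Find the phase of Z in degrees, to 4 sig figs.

-41.79°

ω = 2πf = 347.5 rad/s
X_C = 1/(ωC) = 125.1 Ω
Z = 140.0 − j125.1 Ω
|Z| = √(140.0² + 125.1²) = 187.8 Ω
∠Z = arctan(-125.1/140.0) = -41.79°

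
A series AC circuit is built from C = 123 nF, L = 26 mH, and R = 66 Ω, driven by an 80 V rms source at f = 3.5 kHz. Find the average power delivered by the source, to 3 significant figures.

ω = 2πf = 21990 rad/s
X_L = ωL = 572 Ω
X_C = 1/(ωC) = 370 Ω
Net reactance X = X_L − X_C = 202 Ω
Z = 66.0 + j202 Ω
|Z| = √(66.0² + 202²) = 213 Ω
∠Z = arctan(202/66.0) = 71.9°
I = V/|Z| = 376 mA
P = VI cos φ = 80 × 0.376 × cos(71.9°) = 9.35 W

9.35 W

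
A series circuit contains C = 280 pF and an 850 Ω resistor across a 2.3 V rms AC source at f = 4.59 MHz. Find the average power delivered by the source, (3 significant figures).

ω = 2πf = 2.884e+07 rad/s
X_C = 1/(ωC) = 124 Ω
Z = 850 − j124 Ω
|Z| = √(850² + 124²) = 859 Ω
∠Z = arctan(-124/850) = -8.29°
I = V/|Z| = 2.68 mA
P = VI cos φ = 2.3 × 0.00268 × cos(-8.29°) = 6.09 mW

6.09 mW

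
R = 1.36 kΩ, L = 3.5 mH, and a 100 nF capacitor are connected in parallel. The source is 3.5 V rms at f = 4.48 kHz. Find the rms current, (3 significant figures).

25.8 mA

ω = 2πf = 28150 rad/s
X_L = ωL = 98.5 Ω
X_C = 1/(ωC) = 355 Ω
Parallel: admittances add. Y = 1/R + 1/(jωL) + jωC
Y = (0.000735 − j0.00734) S
|Y| = 0.00737 S → |Z| = 1/|Y| = 136 Ω, ∠Z = −∠Y = 84.3°
I = V/|Z| = 3.5/136 = 25.8 mA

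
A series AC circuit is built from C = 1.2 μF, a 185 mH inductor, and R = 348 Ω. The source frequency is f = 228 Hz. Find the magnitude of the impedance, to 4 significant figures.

ω = 2πf = 1433 rad/s
X_L = ωL = 265.0 Ω
X_C = 1/(ωC) = 581.7 Ω
Net reactance X = X_L − X_C = -316.7 Ω
Z = 348.0 − j316.7 Ω
|Z| = √(348.0² + 316.7²) = 470.5 Ω

470.5 Ω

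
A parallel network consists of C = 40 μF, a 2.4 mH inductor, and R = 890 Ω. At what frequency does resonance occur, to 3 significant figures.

ω₀ = 1/√(LC) = 1/√(0.0024 × 4e-05) = 3227 rad/s
f₀ = ω₀/(2π) = 514 Hz

514 Hz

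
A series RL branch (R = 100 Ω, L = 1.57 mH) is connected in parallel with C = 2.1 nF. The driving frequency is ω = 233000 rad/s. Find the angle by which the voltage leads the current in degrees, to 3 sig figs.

71.3°

X_L = ωL = 366 Ω
X_C = 1/(ωC) = 2040 Ω
Branch 1 (R+jX_L): Z₁ = 100 + j366 Ω, |Z₁| = 379 Ω
Branch 2 (−jX_C): Z₂ = −j2040 Ω
Parallel: Z = Z₁Z₂/(Z₁+Z₂), |Z| = 461 Ω, ∠Z = 71.3°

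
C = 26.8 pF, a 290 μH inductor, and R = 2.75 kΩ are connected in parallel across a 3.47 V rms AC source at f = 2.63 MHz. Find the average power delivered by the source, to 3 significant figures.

4.38 mW

ω = 2πf = 1.652e+07 rad/s
X_L = ωL = 4790 Ω
X_C = 1/(ωC) = 2260 Ω
Parallel: admittances add. Y = 1/R + 1/(jωL) + jωC
Y = (0.000364 + j0.000234) S
|Y| = 0.000433 S → |Z| = 1/|Y| = 2310 Ω, ∠Z = −∠Y = -32.8°
I = V/|Z| = 1.50 mA
P = VI cos φ = 3.47 × 0.00150 × cos(-32.8°) = 4.38 mW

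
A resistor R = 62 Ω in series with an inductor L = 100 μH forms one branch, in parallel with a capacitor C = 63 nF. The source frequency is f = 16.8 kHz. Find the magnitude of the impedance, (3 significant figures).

ω = 2πf = 105600 rad/s
X_L = ωL = 10.6 Ω
X_C = 1/(ωC) = 150 Ω
Branch 1 (R+jX_L): Z₁ = 62.0 + j10.6 Ω, |Z₁| = 62.9 Ω
Branch 2 (−jX_C): Z₂ = −j150 Ω
Parallel: Z = Z₁Z₂/(Z₁+Z₂), |Z| = 61.8 Ω, ∠Z = -14.3°

61.8 Ω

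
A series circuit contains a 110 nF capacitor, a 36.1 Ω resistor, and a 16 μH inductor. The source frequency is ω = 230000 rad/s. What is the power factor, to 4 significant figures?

X_L = ωL = 3.680 Ω
X_C = 1/(ωC) = 39.53 Ω
Net reactance X = X_L − X_C = -35.85 Ω
Z = 36.10 − j35.85 Ω
|Z| = √(36.10² + 35.85²) = 50.87 Ω
∠Z = arctan(-35.85/36.10) = -44.80°
cos φ = cos(-44.80°) = 0.7096

0.7096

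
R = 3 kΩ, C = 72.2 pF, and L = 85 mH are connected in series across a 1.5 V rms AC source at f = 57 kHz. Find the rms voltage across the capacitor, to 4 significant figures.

6.622 V

ω = 2πf = 358100 rad/s
X_L = ωL = 30440 Ω
X_C = 1/(ωC) = 38670 Ω
Net reactance X = X_L − X_C = -8231 Ω
Z = 3000 − j8231 Ω
|Z| = √(3000² + 8231²) = 8761 Ω
I = V/|Z| = 171.2 μA
V_C = I·|Z_C| = 0.0001712 × 38670 = 6.622 V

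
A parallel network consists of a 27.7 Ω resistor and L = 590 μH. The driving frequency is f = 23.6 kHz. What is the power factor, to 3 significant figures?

0.953

ω = 2πf = 148300 rad/s
X_L = ωL = 87.5 Ω
Parallel: admittances add. Y = 1/R + 1/(jωL)
Y = (0.0361 − j0.0114) S
|Y| = 0.0379 S → |Z| = 1/|Y| = 26.4 Ω, ∠Z = −∠Y = 17.6°
cos φ = cos(17.6°) = 0.953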